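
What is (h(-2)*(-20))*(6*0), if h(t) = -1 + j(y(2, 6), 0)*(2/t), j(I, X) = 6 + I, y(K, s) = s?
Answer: 0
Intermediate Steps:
h(t) = -1 + 24/t (h(t) = -1 + (6 + 6)*(2/t) = -1 + 12*(2/t) = -1 + 24/t)
(h(-2)*(-20))*(6*0) = (((24 - 1*(-2))/(-2))*(-20))*(6*0) = (-(24 + 2)/2*(-20))*0 = (-½*26*(-20))*0 = -13*(-20)*0 = 260*0 = 0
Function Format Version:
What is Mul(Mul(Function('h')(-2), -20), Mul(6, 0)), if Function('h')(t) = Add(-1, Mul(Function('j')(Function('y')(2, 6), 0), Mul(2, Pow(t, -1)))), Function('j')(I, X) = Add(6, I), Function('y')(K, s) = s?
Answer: 0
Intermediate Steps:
Function('h')(t) = Add(-1, Mul(24, Pow(t, -1))) (Function('h')(t) = Add(-1, Mul(Add(6, 6), Mul(2, Pow(t, -1)))) = Add(-1, Mul(12, Mul(2, Pow(t, -1)))) = Add(-1, Mul(24, Pow(t, -1))))
Mul(Mul(Function('h')(-2), -20), Mul(6, 0)) = Mul(Mul(Mul(Pow(-2, -1), Add(24, Mul(-1, -2))), -20), Mul(6, 0)) = Mul(Mul(Mul(Rational(-1, 2), Add(24, 2)), -20), 0) = Mul(Mul(Mul(Rational(-1, 2), 26), -20), 0) = Mul(Mul(-13, -20), 0) = Mul(260, 0) = 0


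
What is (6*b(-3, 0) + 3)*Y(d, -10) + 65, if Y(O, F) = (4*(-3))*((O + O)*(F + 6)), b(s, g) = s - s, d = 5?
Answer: 1505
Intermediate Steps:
b(s, g) = 0
Y(O, F) = -24*O*(6 + F) (Y(O, F) = -12*2*O*(6 + F) = -24*O*(6 + F))
(6*b(-3, 0) + 3)*Y(d, -10) + 65 = (6*0 + 3)*(-24*5*(6 - 10)) + 65 = (0 + 3)*(-24*5*(-4)) + 65 = 3*480 + 65 = 1440 + 65 = 1505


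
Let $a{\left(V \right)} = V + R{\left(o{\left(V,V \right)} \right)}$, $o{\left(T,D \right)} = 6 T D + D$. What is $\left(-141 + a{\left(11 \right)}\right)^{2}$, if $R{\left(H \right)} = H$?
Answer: $368449$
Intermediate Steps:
$o{\left(T,D \right)} = D + 6 D T$ ($o{\left(T,D \right)} = 6 D T + D = D + 6 D T$)
$a{\left(V \right)} = V + V \left(1 + 6 V\right)$
$\left(-141 + a{\left(11 \right)}\right)^{2} = \left(-141 + 2 \cdot 11 \left(1 + 3 \cdot 11\right)\right)^{2} = \left(-141 + 2 \cdot 11 \left(1 + 33\right)\right)^{2} = \left(-141 + 2 \cdot 11 \cdot 34\right)^{2} = \left(-141 + 748\right)^{2} = 607^{2} = 368449$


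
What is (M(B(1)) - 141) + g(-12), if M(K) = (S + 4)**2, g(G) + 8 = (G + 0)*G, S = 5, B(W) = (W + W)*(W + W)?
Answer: 76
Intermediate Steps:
B(W) = 4*W**2 (B(W) = (2*W)*(2*W) = 4*W**2)
g(G) = -8 + G**2 (g(G) = -8 + (G + 0)*G = -8 + G*G = -8 + G**2)
M(K) = 81 (M(K) = (5 + 4)**2 = 9**2 = 81)
(M(B(1)) - 141) + g(-12) = (81 - 141) + (-8 + (-12)**2) = -60 + (-8 + 144) = -60 + 136 = 76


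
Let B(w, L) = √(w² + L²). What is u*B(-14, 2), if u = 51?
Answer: 510*√2 ≈ 721.25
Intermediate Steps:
B(w, L) = √(L² + w²)
u*B(-14, 2) = 51*√(2² + (-14)²) = 51*√(4 + 196) = 51*√200 = 51*(10*√2) = 510*√2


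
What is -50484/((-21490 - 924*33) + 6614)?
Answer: 12621/11342 ≈ 1.1128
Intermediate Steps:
-50484/((-21490 - 924*33) + 6614) = -50484/((-21490 - 30492) + 6614) = -50484/(-51982 + 6614) = -50484/(-45368) = -50484*(-1/45368) = 12621/11342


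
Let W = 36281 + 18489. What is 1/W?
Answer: 1/54770 ≈ 1.8258e-5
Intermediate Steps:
W = 54770
1/W = 1/54770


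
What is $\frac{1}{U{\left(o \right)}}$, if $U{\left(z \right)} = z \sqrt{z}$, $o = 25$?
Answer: $\frac{1}{125} \approx 0.008$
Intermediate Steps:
$U{\left(z \right)} = z^{\frac{3}{2}}$
$\frac{1}{U{\left(o \right)}} = \frac{1}{25^{\frac{3}{2}}} = \frac{1}{125}$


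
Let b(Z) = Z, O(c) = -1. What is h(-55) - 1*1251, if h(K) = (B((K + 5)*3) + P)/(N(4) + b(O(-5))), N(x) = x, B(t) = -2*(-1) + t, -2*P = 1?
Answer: -2601/2 ≈ -1300.5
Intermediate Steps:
P = -1/2 (P = -1/2*1 = -1/2 ≈ -0.50000)
B(t) = 2 + t
h(K) = 11/2 + K (h(K) = ((2 + (K + 5)*3) - 1/2)/(4 - 1) = ((2 + (5 + K)*3) - 1/2)/3 = ((2 + (15 + 3*K)) - 1/2)*(1/3) = ((17 + 3*K) - 1/2)*(1/3) = (33/2 + 3*K)*(1/3) = 11/2 + K)
h(-55) - 1*1251 = (11/2 - 55) - 1*1251 = -99/2 - 1251 = -2601/2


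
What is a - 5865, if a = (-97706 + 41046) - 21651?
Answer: -84176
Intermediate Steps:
a = -78311 (a = -56660 - 21651 = -78311)
a - 5865 = -78311 - 5865 = -84176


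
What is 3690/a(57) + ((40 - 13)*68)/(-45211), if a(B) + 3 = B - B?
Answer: -55611366/45211 ≈ -1230.0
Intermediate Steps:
a(B) = -3 (a(B) = -3 + (B - B) = -3 + 0 = -3)
3690/a(57) + ((40 - 13)*68)/(-45211) = 3690/(-3) + ((40 - 13)*68)/(-45211) = 3690*(-⅓) + (27*68)*(-1/45211) = -1230 + 1836*(-1/45211) = -1230 - 1836/45211 = -55611366/45211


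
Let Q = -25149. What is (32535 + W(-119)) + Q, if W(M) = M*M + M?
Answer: 21428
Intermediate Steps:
W(M) = M + M**2 (W(M) = M**2 + M = M + M**2)
(32535 + W(-119)) + Q = (32535 - 119*(1 - 119)) - 25149 = (32535 - 119*(-118)) - 25149 = (32535 + 14042) - 25149 = 46577 - 25149 = 21428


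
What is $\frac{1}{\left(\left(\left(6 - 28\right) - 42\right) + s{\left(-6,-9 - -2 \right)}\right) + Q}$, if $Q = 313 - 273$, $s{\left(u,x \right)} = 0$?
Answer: $- \frac{1}{24} \approx -0.041667$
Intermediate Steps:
$Q = 40$ ($Q = 313 - 273 = 40$)
$\frac{1}{\left(\left(\left(6 - 28\right) - 42\right) + s{\left(-6,-9 - -2 \right)}\right) + Q} = \frac{1}{\left(\left(\left(6 - 28\right) - 42\right) + 0\right) + 40} = \frac{1}{\left(\left(-22 - 42\right) + 0\right) + 40} = \frac{1}{\left(-64 + 0\right) + 40} = \frac{1}{-64 + 40} = \frac{1}{-24} = - \frac{1}{24}$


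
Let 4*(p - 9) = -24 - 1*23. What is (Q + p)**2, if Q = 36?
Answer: 17689/16 ≈ 1105.6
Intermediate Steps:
p = -11/4 (p = 9 + (-24 - 1*23)/4 = 9 + (-24 - 23)/4 = 9 + (1/4)*(-47) = 9 - 47/4 = -11/4 ≈ -2.7500)
(Q + p)**2 = (36 - 11/4)**2 = (133/4)**2 = 17689/16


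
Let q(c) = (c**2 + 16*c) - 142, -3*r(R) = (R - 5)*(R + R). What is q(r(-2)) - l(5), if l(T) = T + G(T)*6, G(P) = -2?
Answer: -1775/9 ≈ -197.22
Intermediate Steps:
r(R) = -2*R*(-5 + R)/3 (r(R) = -(R - 5)*(R + R)/3 = -(-5 + R)*2*R/3 = -2*R*(-5 + R)/3)
l(T) = -12 + T (l(T) = T - 2*6 = T - 12 = -12 + T)
q(c) = -142 + c**2 + 16*c
q(r(-2)) - l(5) = (-142 + ((2/3)*(-2)*(5 - 1*(-2)))**2 + 16*((2/3)*(-2)*(5 - 1*(-2)))) - (-12 + 5) = (-142 + ((2/3)*(-2)*(5 + 2))**2 + 16*((2/3)*(-2)*(5 + 2))) - 1*(-7) = (-142 + ((2/3)*(-2)*7)**2 + 16*((2/3)*(-2)*7)) + 7 = (-142 + (-28/3)**2 + 16*(-28/3)) + 7 = (-142 + 784/9 - 448/3) + 7 = -1838/9 + 7 = -1775/9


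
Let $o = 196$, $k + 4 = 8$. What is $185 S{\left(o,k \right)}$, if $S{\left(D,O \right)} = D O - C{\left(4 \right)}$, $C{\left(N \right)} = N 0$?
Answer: $145040$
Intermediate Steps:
$k = 4$ ($k = -4 + 8 = 4$)
$C{\left(N \right)} = 0$
$S{\left(D,O \right)} = D O$ ($S{\left(D,O \right)} = D O - 0 = D O + 0 = D O$)
$185 S{\left(o,k \right)} = 185 \cdot 196 \cdot 4 = 185 \cdot 784 = 145040$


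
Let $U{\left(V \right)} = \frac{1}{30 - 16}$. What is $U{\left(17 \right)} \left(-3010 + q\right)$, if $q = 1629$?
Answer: $- \frac{1381}{14} \approx -98.643$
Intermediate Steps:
$U{\left(V \right)} = \frac{1}{14}$
$U{\left(17 \right)} \left(-3010 + q\right) = \frac{-3010 + 1629}{14} = \frac{1}{14} \left(-1381\right) = - \frac{1381}{14}$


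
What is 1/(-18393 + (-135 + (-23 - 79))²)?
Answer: 1/37776 ≈ 2.6472e-5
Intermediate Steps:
1/(-18393 + (-135 + (-23 - 79))²) = 1/(-18393 + (-135 - 102)²) = 1/(-18393 + (-237)²) = 1/(-18393 + 56169) = 1/37776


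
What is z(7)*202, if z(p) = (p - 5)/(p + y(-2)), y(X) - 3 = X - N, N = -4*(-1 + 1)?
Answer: 101/2 ≈ 50.500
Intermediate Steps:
N = 0 (N = -4*0 = 0)
y(X) = 3 + X (y(X) = 3 + (X - 1*0) = 3 + (X + 0) = 3 + X)
z(p) = (-5 + p)/(1 + p) (z(p) = (p - 5)/(p + (3 - 2)) = (-5 + p)/(p + 1) = (-5 + p)/(1 + p))
z(7)*202 = ((-5 + 7)/(1 + 7))*202 = (2/8)*202 = ((⅛)*2)*202 = (¼)*202 = 101/2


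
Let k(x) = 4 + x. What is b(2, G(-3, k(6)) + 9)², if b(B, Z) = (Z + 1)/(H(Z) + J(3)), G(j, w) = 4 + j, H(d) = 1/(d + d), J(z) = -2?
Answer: 48400/1521 ≈ 31.821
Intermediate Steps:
H(d) = 1/(2*d)
b(B, Z) = (1 + Z)/(-2 + 1/(2*Z)) (b(B, Z) = (Z + 1)/(1/(2*Z) - 2) = (1 + Z)/(-2 + 1/(2*Z)))
b(2, G(-3, k(6)) + 9)² = (-2*((4 - 3) + 9)*(1 + ((4 - 3) + 9))/(-1 + 4*((4 - 3) + 9)))² = (-2*(1 + 9)*(1 + (1 + 9))/(-1 + 4*(1 + 9)))² = (-2*10*(1 + 10)/(-1 + 4*10))² = (-2*10*11/(-1 + 40))² = (-2*10*11/39)² = (-2*10*1/39*11)² = (-220/39)² = 48400/1521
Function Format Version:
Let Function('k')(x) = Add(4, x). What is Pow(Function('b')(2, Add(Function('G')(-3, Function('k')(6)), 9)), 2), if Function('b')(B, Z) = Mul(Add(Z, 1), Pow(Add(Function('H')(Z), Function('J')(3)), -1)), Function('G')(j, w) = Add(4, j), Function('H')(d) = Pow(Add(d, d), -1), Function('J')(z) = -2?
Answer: Rational(48400, 1521) ≈ 31.821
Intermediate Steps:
Function('H')(d) = Mul(Rational(1, 2), Pow(d, -1)) (Function('H')(d) = Pow(Mul(2, d), -1) = Mul(Rational(1, 2), Pow(d, -1)))
Function('b')(B, Z) = Mul(Pow(Add(-2, Mul(Rational(1, 2), Pow(Z, -1))), -1), Add(1, Z)) (Function('b')(B, Z) = Mul(Add(Z, 1), Pow(Add(Mul(Rational(1, 2), Pow(Z, -1)), -2), -1)) = Mul(Add(1, Z), Pow(Add(-2, Mul(Rational(1, 2), Pow(Z, -1))), -1)) = Mul(Pow(Add(-2, Mul(Rational(1, 2), Pow(Z, -1))), -1), Add(1, Z)))
Pow(Function('b')(2, Add(Function('G')(-3, Function('k')(6)), 9)), 2) = Pow(Mul(-2, Add(Add(4, -3), 9), Pow(Add(-1, Mul(4, Add(Add(4, -3), 9))), -1), Add(1, Add(Add(4, -3), 9))), 2) = Pow(Mul(-2, Add(1, 9), Pow(Add(-1, Mul(4, Add(1, 9))), -1), Add(1, Add(1, 9))), 2) = Pow(Mul(-2, 10, Pow(Add(-1, Mul(4, 10)), -1), Add(1, 10)), 2) = Pow(Mul(-2, 10, Pow(Add(-1, 40), -1), 11), 2) = Pow(Mul(-2, 10, Pow(39, -1), 11), 2) = Pow(Mul(-2, 10, Rational(1, 39), 11), 2) = Pow(Rational(-220, 39), 2) = Rational(48400, 1521)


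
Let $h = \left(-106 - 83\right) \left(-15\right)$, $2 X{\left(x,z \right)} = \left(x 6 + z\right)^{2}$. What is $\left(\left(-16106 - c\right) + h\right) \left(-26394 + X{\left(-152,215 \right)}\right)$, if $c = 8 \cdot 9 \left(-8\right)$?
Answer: $- \frac{5497201595}{2} \approx -2.7486 \cdot 10^{9}$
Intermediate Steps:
$c = -576$ ($c = 72 \left(-8\right) = -576$)
$X{\left(x,z \right)} = \frac{\left(z + 6 x\right)^{2}}{2}$ ($X{\left(x,z \right)} = \frac{\left(x 6 + z\right)^{2}}{2} = \frac{\left(6 x + z\right)^{2}}{2} = \frac{\left(z + 6 x\right)^{2}}{2}$)
$h = 2835$ ($h = \left(-189\right) \left(-15\right) = 2835$)
$\left(\left(-16106 - c\right) + h\right) \left(-26394 + X{\left(-152,215 \right)}\right) = \left(\left(-16106 - -576\right) + 2835\right) \left(-26394 + \frac{\left(215 + 6 \left(-152\right)\right)^{2}}{2}\right) = \left(\left(-16106 + 576\right) + 2835\right) \left(-26394 + \frac{\left(215 - 912\right)^{2}}{2}\right) = \left(-15530 + 2835\right) \left(-26394 + \frac{\left(-697\right)^{2}}{2}\right) = - 12695 \left(-26394 + \frac{1}{2} \cdot 485809\right) = - 12695 \left(-26394 + \frac{485809}{2}\right) = \left(-12695\right) \frac{433021}{2} = - \frac{5497201595}{2}$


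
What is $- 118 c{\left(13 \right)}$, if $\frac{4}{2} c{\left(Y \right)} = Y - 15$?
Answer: $118$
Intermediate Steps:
$c{\left(Y \right)} = - \frac{15}{2} + \frac{Y}{2}$ ($c{\left(Y \right)} = \frac{Y - 15}{2} = \frac{-15 + Y}{2} = - \frac{15}{2} + \frac{Y}{2}$)
$- 118 c{\left(13 \right)} = - 118 \left(- \frac{15}{2} + \frac{1}{2} \cdot 13\right) = - 118 \left(- \frac{15}{2} + \frac{13}{2}\right) = \left(-118\right) \left(-1\right) = 118$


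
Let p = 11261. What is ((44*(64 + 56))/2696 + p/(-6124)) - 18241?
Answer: -37645310025/2063788 ≈ -18241.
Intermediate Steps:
((44*(64 + 56))/2696 + p/(-6124)) - 18241 = ((44*(64 + 56))/2696 + 11261/(-6124)) - 18241 = ((44*120)*(1/2696) + 11261*(-1/6124)) - 18241 = (5280*(1/2696) - 11261/6124) - 18241 = (660/337 - 11261/6124) - 18241 = 246883/2063788 - 18241 = -37645310025/2063788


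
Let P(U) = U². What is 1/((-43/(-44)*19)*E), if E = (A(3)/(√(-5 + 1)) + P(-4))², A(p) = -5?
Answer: 175824/899027617 - 56320*I/899027617 ≈ 0.00019557 - 6.2645e-5*I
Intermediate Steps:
E = (16 + 5*I/2)² (E = (-5/√(-5 + 1) + (-4)²)² = (-5*(-I/2) + 16)² = (-(-5)*I/2 + 16)² = (5*I/2 + 16)² = (16 + 5*I/2)² ≈ 249.75 + 80.0*I)
1/((-43/(-44)*19)*E) = 1/((-43/(-44)*19)*(999/4 + 80*I)) = 1/((-43*(-1/44)*19)*(999/4 + 80*I)) = 1/(((43/44)*19)*(999/4 + 80*I)) = 1/(817*(999/4 + 80*I)/44) = 1/(816183/176 + 16340*I/11) = 30976*(816183/176 - 16340*I/11)/734505563089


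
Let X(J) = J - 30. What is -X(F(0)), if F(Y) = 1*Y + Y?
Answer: 30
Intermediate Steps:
F(Y) = 2*Y (F(Y) = Y + Y = 2*Y)
X(J) = -30 + J
-X(F(0)) = -(-30 + 2*0) = -(-30 + 0) = -1*(-30) = 30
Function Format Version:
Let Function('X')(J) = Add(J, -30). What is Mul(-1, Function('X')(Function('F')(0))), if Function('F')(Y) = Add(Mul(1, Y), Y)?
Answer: 30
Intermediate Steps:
Function('F')(Y) = Mul(2, Y) (Function('F')(Y) = Add(Y, Y) = Mul(2, Y))
Function('X')(J) = Add(-30, J)
Mul(-1, Function('X')(Function('F')(0))) = Mul(-1, Add(-30, Mul(2, 0))) = Mul(-1, Add(-30, 0)) = Mul(-1, -30) = 30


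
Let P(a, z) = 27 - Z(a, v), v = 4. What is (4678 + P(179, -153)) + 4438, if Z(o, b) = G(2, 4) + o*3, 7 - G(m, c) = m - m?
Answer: 8599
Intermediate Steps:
G(m, c) = 7 (G(m, c) = 7 - (m - m) = 7 - 1*0 = 7 + 0 = 7)
Z(o, b) = 7 + 3*o (Z(o, b) = 7 + o*3 = 7 + 3*o)
P(a, z) = 20 - 3*a (P(a, z) = 27 - (7 + 3*a) = 27 + (-7 - 3*a) = 20 - 3*a)
(4678 + P(179, -153)) + 4438 = (4678 + (20 - 3*179)) + 4438 = (4678 + (20 - 537)) + 4438 = (4678 - 517) + 4438 = 4161 + 4438 = 8599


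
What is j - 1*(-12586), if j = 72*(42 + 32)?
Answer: 17914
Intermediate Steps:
j = 5328 (j = 72*74 = 5328)
j - 1*(-12586) = 5328 - 1*(-12586) = 5328 + 12586 = 17914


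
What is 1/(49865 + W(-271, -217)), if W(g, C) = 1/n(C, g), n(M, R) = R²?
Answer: 73441/3662135466 ≈ 2.0054e-5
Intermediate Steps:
W(g, C) = g⁻² (W(g, C) = 1/(g²) = g⁻²)
1/(49865 + W(-271, -217)) = 1/(49865 + (-271)⁻²) = 1/(49865 + 1/73441) = 1/(3662135466/73441) = 73441/3662135466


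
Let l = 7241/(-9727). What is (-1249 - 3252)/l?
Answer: 43781227/7241 ≈ 6046.3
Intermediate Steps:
l = -7241/9727 (l = 7241*(-1/9727) = -7241/9727 ≈ -0.74442)
(-1249 - 3252)/l = (-1249 - 3252)/(-7241/9727) = -4501*(-9727/7241) = 43781227/7241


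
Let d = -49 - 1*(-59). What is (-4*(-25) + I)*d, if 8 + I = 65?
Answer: 1570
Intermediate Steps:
d = 10 (d = -49 + 59 = 10)
I = 57 (I = -8 + 65 = 57)
(-4*(-25) + I)*d = (-4*(-25) + 57)*10 = (100 + 57)*10 = 157*10 = 1570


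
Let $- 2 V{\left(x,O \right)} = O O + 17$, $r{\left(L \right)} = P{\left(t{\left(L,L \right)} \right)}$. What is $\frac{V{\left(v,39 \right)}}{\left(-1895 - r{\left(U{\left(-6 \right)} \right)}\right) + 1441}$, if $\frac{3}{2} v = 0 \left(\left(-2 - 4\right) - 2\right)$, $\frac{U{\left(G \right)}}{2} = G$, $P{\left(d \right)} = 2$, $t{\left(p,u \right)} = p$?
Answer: $\frac{769}{456} \approx 1.6864$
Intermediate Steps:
$U{\left(G \right)} = 2 G$
$r{\left(L \right)} = 2$
$v = 0$ ($v = \frac{2 \cdot 0 \left(\left(-2 - 4\right) - 2\right)}{3} = \frac{2 \cdot 0 \left(-6 - 2\right)}{3} = \frac{2 \cdot 0 \left(-8\right)}{3} = \frac{2}{3} \cdot 0 = 0$)
$V{\left(x,O \right)} = - \frac{17}{2} - \frac{O^{2}}{2}$ ($V{\left(x,O \right)} = - \frac{O O + 17}{2} = - \frac{O^{2} + 17}{2} = - \frac{17 + O^{2}}{2} = - \frac{17}{2} - \frac{O^{2}}{2}$)
$\frac{V{\left(v,39 \right)}}{\left(-1895 - r{\left(U{\left(-6 \right)} \right)}\right) + 1441} = \frac{- \frac{17}{2} - \frac{39^{2}}{2}}{\left(-1895 - 2\right) + 1441} = \frac{- \frac{17}{2} - \frac{1521}{2}}{\left(-1895 - 2\right) + 1441} = \frac{- \frac{17}{2} - \frac{1521}{2}}{-1897 + 1441} = - \frac{769}{-456} = \left(-769\right) \left(- \frac{1}{456}\right) = \frac{769}{456}$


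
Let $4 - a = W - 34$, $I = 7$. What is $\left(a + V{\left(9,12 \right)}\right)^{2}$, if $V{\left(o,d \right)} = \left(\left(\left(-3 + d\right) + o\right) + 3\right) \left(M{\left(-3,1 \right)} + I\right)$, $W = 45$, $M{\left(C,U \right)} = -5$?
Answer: $1225$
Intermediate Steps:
$V{\left(o,d \right)} = 2 d + 2 o$ ($V{\left(o,d \right)} = \left(\left(\left(-3 + d\right) + o\right) + 3\right) \left(-5 + 7\right) = \left(\left(-3 + d + o\right) + 3\right) 2 = \left(d + o\right) 2 = 2 d + 2 o$)
$a = -7$ ($a = 4 - \left(45 - 34\right) = 4 - 11 = -7$)
$\left(a + V{\left(9,12 \right)}\right)^{2} = \left(-7 + \left(2 \cdot 12 + 2 \cdot 9\right)\right)^{2} = \left(-7 + \left(24 + 18\right)\right)^{2} = \left(-7 + 42\right)^{2} = 35^{2} = 1225$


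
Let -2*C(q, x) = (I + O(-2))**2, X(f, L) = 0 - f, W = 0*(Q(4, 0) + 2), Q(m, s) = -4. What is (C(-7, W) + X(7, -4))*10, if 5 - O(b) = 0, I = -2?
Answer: -115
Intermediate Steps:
O(b) = 5 (O(b) = 5 - 1*0 = 5 + 0 = 5)
W = 0 (W = 0*(-4 + 2) = 0*(-2) = 0)
X(f, L) = -f
C(q, x) = -9/2 (C(q, x) = -(-2 + 5)**2/2 = -1/2*3**2 = -1/2*9 = -9/2)
(C(-7, W) + X(7, -4))*10 = (-9/2 - 1*7)*10 = (-9/2 - 7)*10 = -23/2*10 = -115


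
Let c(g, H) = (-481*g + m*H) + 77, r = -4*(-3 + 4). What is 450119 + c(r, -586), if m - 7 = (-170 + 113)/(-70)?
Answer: 15663929/35 ≈ 4.4754e+5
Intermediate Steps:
r = -4 (r = -4*1 = -4)
m = 547/70 (m = 7 + (-170 + 113)/(-70) = 7 - 57*(-1/70) = 7 + 57/70 = 547/70 ≈ 7.8143)
c(g, H) = 77 - 481*g + 547*H/70 (c(g, H) = (-481*g + 547*H/70) + 77 = 77 - 481*g + 547*H/70)
450119 + c(r, -586) = 450119 + (77 - 481*(-4) + (547/70)*(-586)) = 450119 + (77 + 1924 - 160271/35) = 450119 - 90236/35 = 15663929/35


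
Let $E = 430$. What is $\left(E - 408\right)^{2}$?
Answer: $484$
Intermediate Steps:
$\left(E - 408\right)^{2} = \left(430 - 408\right)^{2} = 22^{2} = 484$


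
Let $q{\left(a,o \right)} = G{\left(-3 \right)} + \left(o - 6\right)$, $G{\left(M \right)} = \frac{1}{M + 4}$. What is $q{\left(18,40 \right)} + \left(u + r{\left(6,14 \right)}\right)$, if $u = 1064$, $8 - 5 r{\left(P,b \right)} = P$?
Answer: $\frac{5497}{5} \approx 1099.4$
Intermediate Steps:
$r{\left(P,b \right)} = \frac{8}{5} - \frac{P}{5}$
$G{\left(M \right)} = \frac{1}{4 + M}$
$q{\left(a,o \right)} = -5 + o$ ($q{\left(a,o \right)} = \frac{1}{4 - 3} + \left(o - 6\right) = 1^{-1} + \left(o - 6\right) = 1 + \left(-6 + o\right) = -5 + o$)
$q{\left(18,40 \right)} + \left(u + r{\left(6,14 \right)}\right) = \left(-5 + 40\right) + \left(1064 + \left(\frac{8}{5} - \frac{6}{5}\right)\right) = 35 + \left(1064 + \left(\frac{8}{5} - \frac{6}{5}\right)\right) = 35 + \left(1064 + \frac{2}{5}\right) = 35 + \frac{5322}{5} = \frac{5497}{5}$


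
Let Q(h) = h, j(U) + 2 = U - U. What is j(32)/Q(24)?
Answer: -1/12 ≈ -0.083333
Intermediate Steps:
j(U) = -2 (j(U) = -2 + (U - U) = -2 + 0 = -2)
j(32)/Q(24) = -2/24 = -2*1/24 = -1/12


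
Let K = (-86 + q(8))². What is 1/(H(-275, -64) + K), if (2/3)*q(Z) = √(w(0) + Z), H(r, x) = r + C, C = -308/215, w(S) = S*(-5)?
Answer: 329934055/2330311201729 + 23852100*√2/2330311201729 ≈ 0.00015606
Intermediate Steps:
w(S) = -5*S
C = -308/215 (C = -308*1/215 = -308/215 ≈ -1.4326)
H(r, x) = -308/215 + r (H(r, x) = r - 308/215 = -308/215 + r)
q(Z) = 3*√Z/2 (q(Z) = 3*√(-5*0 + Z)/2 = 3*√(0 + Z)/2 = 3*√Z/2)
K = (-86 + 3*√2)² (K = (-86 + 3*√8/2)² = (-86 + 3*(2*√2)/2)² = (-86 + 3*√2)² ≈ 6684.3)
1/(H(-275, -64) + K) = 1/((-308/215 - 275) + (7414 - 516*√2)) = 1/(-59433/215 + (7414 - 516*√2)) = 1/(1534577/215 - 516*√2)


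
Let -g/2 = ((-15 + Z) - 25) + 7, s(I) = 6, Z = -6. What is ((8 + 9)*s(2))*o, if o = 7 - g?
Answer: -7242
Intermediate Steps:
g = 78 (g = -2*(((-15 - 6) - 25) + 7) = -2*((-21 - 25) + 7) = -2*(-46 + 7) = -2*(-39) = 78)
o = -71 (o = 7 - 1*78 = 7 - 78 = -71)
((8 + 9)*s(2))*o = ((8 + 9)*6)*(-71) = (17*6)*(-71) = 102*(-71) = -7242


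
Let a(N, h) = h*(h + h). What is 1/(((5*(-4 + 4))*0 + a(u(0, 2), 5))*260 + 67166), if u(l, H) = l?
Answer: 1/80166 ≈ 1.2474e-5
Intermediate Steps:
a(N, h) = 2*h² (a(N, h) = h*(2*h) = 2*h²)
1/(((5*(-4 + 4))*0 + a(u(0, 2), 5))*260 + 67166) = 1/(((5*(-4 + 4))*0 + 2*5²)*260 + 67166) = 1/(((5*0)*0 + 2*25)*260 + 67166) = 1/((0*0 + 50)*260 + 67166) = 1/((0 + 50)*260 + 67166) = 1/(50*260 + 67166) = 1/(13000 + 67166) = 1/80166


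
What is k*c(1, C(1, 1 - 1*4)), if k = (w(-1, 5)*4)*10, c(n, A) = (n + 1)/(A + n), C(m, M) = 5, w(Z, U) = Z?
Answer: -40/3 ≈ -13.333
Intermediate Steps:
c(n, A) = (1 + n)/(A + n)
k = -40 (k = -1*4*10 = -4*10 = -40)
k*c(1, C(1, 1 - 1*4)) = -40*(1 + 1)/(5 + 1) = -40*2/6 = -20*2/3 = -40*⅓ = -40/3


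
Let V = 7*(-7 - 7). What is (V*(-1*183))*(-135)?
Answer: -2421090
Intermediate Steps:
V = -98 (V = 7*(-14) = -98)
(V*(-1*183))*(-135) = -(-98)*183*(-135) = -98*(-183)*(-135) = 17934*(-135) = -2421090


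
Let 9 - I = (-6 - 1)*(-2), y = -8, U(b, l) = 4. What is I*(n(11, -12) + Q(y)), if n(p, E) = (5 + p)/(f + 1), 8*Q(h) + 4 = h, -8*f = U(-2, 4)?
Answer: -305/2 ≈ -152.50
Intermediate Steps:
f = -½ (f = -⅛*4 = -½ ≈ -0.50000)
Q(h) = -½ + h/8
n(p, E) = 10 + 2*p (n(p, E) = (5 + p)/(-½ + 1) = (5 + p)/(½) = (5 + p)*2 = 10 + 2*p)
I = -5 (I = 9 - (-6 - 1)*(-2) = 9 - (-7)*(-2) = 9 - 1*14 = 9 - 14 = -5)
I*(n(11, -12) + Q(y)) = -5*((10 + 2*11) + (-½ + (⅛)*(-8))) = -5*((10 + 22) + (-½ - 1)) = -5*(32 - 3/2) = -5*61/2 = -305/2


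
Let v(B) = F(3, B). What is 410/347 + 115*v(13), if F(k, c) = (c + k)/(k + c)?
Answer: 40315/347 ≈ 116.18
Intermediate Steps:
F(k, c) = 1 (F(k, c) = (c + k)/(c + k) = 1)
v(B) = 1
410/347 + 115*v(13) = 410/347 + 115*1 = 410*(1/347) + 115 = 410/347 + 115 = 40315/347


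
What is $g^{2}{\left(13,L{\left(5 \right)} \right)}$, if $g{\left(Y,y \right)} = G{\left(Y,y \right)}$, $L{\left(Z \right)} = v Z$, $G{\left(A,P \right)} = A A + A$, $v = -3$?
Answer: $33124$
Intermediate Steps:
$G{\left(A,P \right)} = A + A^{2}$ ($G{\left(A,P \right)} = A^{2} + A = A + A^{2}$)
$L{\left(Z \right)} = - 3 Z$
$g{\left(Y,y \right)} = Y \left(1 + Y\right)$
$g^{2}{\left(13,L{\left(5 \right)} \right)} = \left(13 \left(1 + 13\right)\right)^{2} = \left(13 \cdot 14\right)^{2} = 182^{2} = 33124$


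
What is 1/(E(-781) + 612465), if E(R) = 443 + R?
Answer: 1/612127 ≈ 1.6336e-6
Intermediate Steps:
1/(E(-781) + 612465) = 1/((443 - 781) + 612465) = 1/(-338 + 612465) = 1/612127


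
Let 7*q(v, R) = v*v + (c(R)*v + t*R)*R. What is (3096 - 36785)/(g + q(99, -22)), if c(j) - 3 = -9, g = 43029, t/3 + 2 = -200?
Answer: -235823/30768 ≈ -7.6646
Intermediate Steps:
t = -606 (t = -6 + 3*(-200) = -6 - 600 = -606)
c(j) = -6 (c(j) = 3 - 9 = -6)
q(v, R) = v**2/7 + R*(-606*R - 6*v)/7 (q(v, R) = (v*v + (-6*v - 606*R)*R)/7 = (v**2 + (-606*R - 6*v)*R)/7 = (v**2 + R*(-606*R - 6*v))/7 = v**2/7 + R*(-606*R - 6*v)/7)
(3096 - 36785)/(g + q(99, -22)) = (3096 - 36785)/(43029 + (-606/7*(-22)**2 + (1/7)*99**2 - 6/7*(-22)*99)) = -33689/(43029 + (-606/7*484 + (1/7)*9801 + 13068/7)) = -33689/(43029 + (-293304/7 + 9801/7 + 13068/7)) = -33689/(43029 - 270435/7) = -33689/30768/7 = -33689*7/30768 = -235823/30768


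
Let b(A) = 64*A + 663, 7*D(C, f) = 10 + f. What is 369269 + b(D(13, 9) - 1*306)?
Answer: 2453652/7 ≈ 3.5052e+5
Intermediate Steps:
D(C, f) = 10/7 + f/7 (D(C, f) = (10 + f)/7 = 10/7 + f/7)
b(A) = 663 + 64*A
369269 + b(D(13, 9) - 1*306) = 369269 + (663 + 64*((10/7 + (1/7)*9) - 1*306)) = 369269 + (663 + 64*((10/7 + 9/7) - 306)) = 369269 + (663 + 64*(19/7 - 306)) = 369269 + (663 + 64*(-2123/7)) = 369269 + (663 - 135872/7) = 369269 - 131231/7 = 2453652/7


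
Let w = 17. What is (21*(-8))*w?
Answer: -2856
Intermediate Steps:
(21*(-8))*w = (21*(-8))*17 = -168*17 = -2856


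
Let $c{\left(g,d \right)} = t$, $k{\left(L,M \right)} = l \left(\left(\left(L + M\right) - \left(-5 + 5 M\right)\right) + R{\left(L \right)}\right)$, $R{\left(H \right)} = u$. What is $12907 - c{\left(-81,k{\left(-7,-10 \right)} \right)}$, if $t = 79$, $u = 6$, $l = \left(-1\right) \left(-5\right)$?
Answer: $12828$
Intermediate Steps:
$l = 5$
$R{\left(H \right)} = 6$
$k{\left(L,M \right)} = 55 - 20 M + 5 L$ ($k{\left(L,M \right)} = 5 \left(\left(\left(L + M\right) - \left(-5 + 5 M\right)\right) + 6\right) = 5 \left(\left(5 + L - 4 M\right) + 6\right) = 5 \left(11 + L - 4 M\right) = 55 - 20 M + 5 L$)
$c{\left(g,d \right)} = 79$
$12907 - c{\left(-81,k{\left(-7,-10 \right)} \right)} = 12907 - 79 = 12828$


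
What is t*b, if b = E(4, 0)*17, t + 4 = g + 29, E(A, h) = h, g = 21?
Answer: 0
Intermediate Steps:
t = 46 (t = -4 + (21 + 29) = -4 + 50 = 46)
b = 0 (b = 0*17 = 0)
t*b = 46*0 = 0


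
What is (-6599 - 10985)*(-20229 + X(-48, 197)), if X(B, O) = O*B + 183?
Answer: 518763168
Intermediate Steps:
X(B, O) = 183 + B*O (X(B, O) = B*O + 183 = 183 + B*O)
(-6599 - 10985)*(-20229 + X(-48, 197)) = (-6599 - 10985)*(-20229 + (183 - 48*197)) = -17584*(-20229 + (183 - 9456)) = -17584*(-20229 - 9273) = -17584*(-29502) = 518763168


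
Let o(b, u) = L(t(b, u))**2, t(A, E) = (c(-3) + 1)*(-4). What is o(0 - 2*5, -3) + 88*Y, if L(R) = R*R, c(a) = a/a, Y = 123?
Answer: 14920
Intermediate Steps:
c(a) = 1
t(A, E) = -8 (t(A, E) = (1 + 1)*(-4) = 2*(-4) = -8)
L(R) = R**2
o(b, u) = 4096 (o(b, u) = ((-8)**2)**2 = 64**2 = 4096)
o(0 - 2*5, -3) + 88*Y = 4096 + 88*123 = 4096 + 10824 = 14920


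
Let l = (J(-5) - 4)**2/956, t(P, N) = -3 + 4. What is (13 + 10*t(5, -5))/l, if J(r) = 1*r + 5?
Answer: 5497/4 ≈ 1374.3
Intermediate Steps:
J(r) = 5 + r (J(r) = r + 5 = 5 + r)
t(P, N) = 1
l = 4/239 (l = ((5 - 5) - 4)**2/956 = (0 - 4)**2*(1/956) = (-4)**2*(1/956) = 16*(1/956) = 4/239 ≈ 0.016736)
(13 + 10*t(5, -5))/l = (13 + 10*1)/(4/239) = (13 + 10)*(239/4) = 23*(239/4) = 5497/4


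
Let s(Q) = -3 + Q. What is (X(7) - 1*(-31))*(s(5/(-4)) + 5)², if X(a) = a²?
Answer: 45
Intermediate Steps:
(X(7) - 1*(-31))*(s(5/(-4)) + 5)² = (7² - 1*(-31))*((-3 + 5/(-4)) + 5)² = (49 + 31)*((-3 + 5*(-¼)) + 5)² = 80*((-3 - 5/4) + 5)² = 80*(-17/4 + 5)² = 80*(¾)² = 80*(9/16) = 45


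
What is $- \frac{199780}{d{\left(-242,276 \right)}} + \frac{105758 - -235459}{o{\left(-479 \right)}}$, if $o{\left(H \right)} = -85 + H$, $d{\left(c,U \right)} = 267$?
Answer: $- \frac{67926953}{50196} \approx -1353.2$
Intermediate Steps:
$- \frac{199780}{d{\left(-242,276 \right)}} + \frac{105758 - -235459}{o{\left(-479 \right)}} = - \frac{199780}{267} + \frac{105758 - -235459}{-85 - 479} = \left(-199780\right) \frac{1}{267} + \frac{105758 + 235459}{-564} = - \frac{199780}{267} + 341217 \left(- \frac{1}{564}\right) = - \frac{199780}{267} - \frac{113739}{188} = - \frac{67926953}{50196}$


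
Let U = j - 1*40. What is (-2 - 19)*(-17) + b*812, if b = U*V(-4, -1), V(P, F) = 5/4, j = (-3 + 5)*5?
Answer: -30093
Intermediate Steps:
j = 10 (j = 2*5 = 10)
V(P, F) = 5/4 (V(P, F) = 5*(¼) = 5/4)
U = -30 (U = 10 - 1*40 = 10 - 40 = -30)
b = -75/2 (b = -30*5/4 = -75/2 ≈ -37.500)
(-2 - 19)*(-17) + b*812 = (-2 - 19)*(-17) - 75/2*812 = -21*(-17) - 30450 = 357 - 30450 = -30093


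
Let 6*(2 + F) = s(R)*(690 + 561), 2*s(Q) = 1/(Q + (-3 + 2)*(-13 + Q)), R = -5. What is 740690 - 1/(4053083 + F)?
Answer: 156108290293958/210760629 ≈ 7.4069e+5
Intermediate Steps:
s(Q) = 1/26 (s(Q) = 1/(2*(Q + (-3 + 2)*(-13 + Q))) = 1/(2*(Q - (-13 + Q))) = 1/(2*(Q + (13 - Q))) = (½)/13 = (½)*(1/13) = 1/26)
F = 313/52 (F = -2 + ((690 + 561)/26)/6 = -2 + ((1/26)*1251)/6 = -2 + (⅙)*(1251/26) = -2 + 417/52 = 313/52 ≈ 6.0192)
740690 - 1/(4053083 + F) = 740690 - 1/(4053083 + 313/52) = 740690 - 1/210760629/52 = 740690 - 1*52/210760629 = 740690 - 52/210760629 = 156108290293958/210760629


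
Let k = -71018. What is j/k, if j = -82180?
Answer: 41090/35509 ≈ 1.1572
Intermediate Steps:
j/k = -82180/(-71018) = -82180*(-1/71018) = 41090/35509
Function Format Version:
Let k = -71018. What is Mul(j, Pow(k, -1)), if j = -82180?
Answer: Rational(41090, 35509) ≈ 1.1572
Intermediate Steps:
Mul(j, Pow(k, -1)) = Mul(-82180, Pow(-71018, -1)) = Mul(-82180, Rational(-1, 71018)) = Rational(41090, 35509)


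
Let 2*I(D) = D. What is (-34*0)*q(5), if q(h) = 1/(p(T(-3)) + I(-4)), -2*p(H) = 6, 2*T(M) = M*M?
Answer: 0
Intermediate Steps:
T(M) = M**2/2 (T(M) = (M*M)/2 = M**2/2)
I(D) = D/2
p(H) = -3 (p(H) = -1/2*6 = -3)
q(h) = -1/5 (q(h) = 1/(-3 + (1/2)*(-4)) = 1/(-3 - 2) = 1/(-5) = -1/5)
(-34*0)*q(5) = -34*0*(-1/5) = 0*(-1/5) = 0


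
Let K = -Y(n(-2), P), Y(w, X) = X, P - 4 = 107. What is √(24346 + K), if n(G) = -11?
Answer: √24235 ≈ 155.68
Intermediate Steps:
P = 111 (P = 4 + 107 = 111)
K = -111 (K = -1*111 = -111)
√(24346 + K) = √(24346 - 111) = √24235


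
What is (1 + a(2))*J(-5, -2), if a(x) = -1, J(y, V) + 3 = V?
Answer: 0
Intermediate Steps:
J(y, V) = -3 + V
(1 + a(2))*J(-5, -2) = (1 - 1)*(-3 - 2) = 0*(-5) = 0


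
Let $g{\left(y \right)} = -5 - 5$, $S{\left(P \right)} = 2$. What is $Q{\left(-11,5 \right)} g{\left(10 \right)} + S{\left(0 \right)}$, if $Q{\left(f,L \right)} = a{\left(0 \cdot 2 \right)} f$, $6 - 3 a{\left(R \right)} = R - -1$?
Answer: $\frac{556}{3} \approx 185.33$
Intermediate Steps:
$a{\left(R \right)} = \frac{5}{3} - \frac{R}{3}$ ($a{\left(R \right)} = 2 - \frac{R - -1}{3} = 2 - \frac{R + 1}{3} = 2 - \frac{1 + R}{3} = 2 - \left(\frac{1}{3} + \frac{R}{3}\right) = \frac{5}{3} - \frac{R}{3}$)
$g{\left(y \right)} = -10$
$Q{\left(f,L \right)} = \frac{5 f}{3}$ ($Q{\left(f,L \right)} = \left(\frac{5}{3} - \frac{0 \cdot 2}{3}\right) f = \left(\frac{5}{3} - 0\right) f = \left(\frac{5}{3} + 0\right) f = \frac{5 f}{3}$)
$Q{\left(-11,5 \right)} g{\left(10 \right)} + S{\left(0 \right)} = \frac{5}{3} \left(-11\right) \left(-10\right) + 2 = \left(- \frac{55}{3}\right) \left(-10\right) + 2 = \frac{550}{3} + 2 = \frac{556}{3}$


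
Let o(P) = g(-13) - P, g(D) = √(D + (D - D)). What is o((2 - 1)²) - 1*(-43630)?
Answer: 43629 + I*√13 ≈ 43629.0 + 3.6056*I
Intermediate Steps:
g(D) = √D (g(D) = √(D + 0) = √D)
o(P) = -P + I*√13 (o(P) = √(-13) - P = I*√13 - P = -P + I*√13)
o((2 - 1)²) - 1*(-43630) = (-(2 - 1)² + I*√13) - 1*(-43630) = (-1*1² + I*√13) + 43630 = (-1*1 + I*√13) + 43630 = (-1 + I*√13) + 43630 = 43629 + I*√13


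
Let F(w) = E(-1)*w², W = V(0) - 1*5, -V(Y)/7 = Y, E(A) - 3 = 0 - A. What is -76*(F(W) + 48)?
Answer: -11248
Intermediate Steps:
E(A) = 3 - A (E(A) = 3 + (0 - A) = 3 - A)
V(Y) = -7*Y
W = -5 (W = -7*0 - 1*5 = 0 - 5 = -5)
F(w) = 4*w² (F(w) = (3 - 1*(-1))*w² = (3 + 1)*w² = 4*w²)
-76*(F(W) + 48) = -76*(4*(-5)² + 48) = -76*(4*25 + 48) = -76*(100 + 48) = -76*148 = -11248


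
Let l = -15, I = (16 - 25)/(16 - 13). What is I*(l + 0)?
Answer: 45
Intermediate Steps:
I = -3 (I = -9/3 = -9*⅓ = -3)
I*(l + 0) = -3*(-15 + 0) = -3*(-15) = 45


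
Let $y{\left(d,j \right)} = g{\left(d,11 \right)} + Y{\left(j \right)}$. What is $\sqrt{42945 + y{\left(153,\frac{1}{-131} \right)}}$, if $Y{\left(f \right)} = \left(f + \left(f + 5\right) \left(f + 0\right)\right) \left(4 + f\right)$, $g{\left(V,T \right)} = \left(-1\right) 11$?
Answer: $\frac{\sqrt{12644005825509}}{17161} \approx 207.2$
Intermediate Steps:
$g{\left(V,T \right)} = -11$
$Y{\left(f \right)} = \left(4 + f\right) \left(f + f \left(5 + f\right)\right)$ ($Y{\left(f \right)} = \left(f + \left(5 + f\right) f\right) \left(4 + f\right) = \left(f + f \left(5 + f\right)\right) \left(4 + f\right) = \left(4 + f\right) \left(f + f \left(5 + f\right)\right)$)
$y{\left(d,j \right)} = -11 + j \left(24 + j^{2} + 10 j\right)$
$\sqrt{42945 + y{\left(153,\frac{1}{-131} \right)}} = \sqrt{42945 - \left(11 - \frac{24 + \left(\frac{1}{-131}\right)^{2} + \frac{10}{-131}}{-131}\right)} = \sqrt{42945 - \left(11 + \frac{24 + \left(- \frac{1}{131}\right)^{2} + 10 \left(- \frac{1}{131}\right)}{131}\right)} = \sqrt{42945 - \left(11 + \frac{24 + \frac{1}{17161} - \frac{10}{131}}{131}\right)} = \sqrt{42945 - \frac{25139556}{2248091}} = \sqrt{\frac{96519128439}{2248091}} = \frac{\sqrt{12644005825509}}{17161}$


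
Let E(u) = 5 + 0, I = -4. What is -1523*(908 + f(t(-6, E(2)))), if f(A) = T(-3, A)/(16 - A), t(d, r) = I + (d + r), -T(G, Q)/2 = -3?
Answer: -9683234/7 ≈ -1.3833e+6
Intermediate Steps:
T(G, Q) = 6 (T(G, Q) = -2*(-3) = 6)
E(u) = 5
t(d, r) = -4 + d + r (t(d, r) = -4 + (d + r) = -4 + d + r)
f(A) = 6/(16 - A)
-1523*(908 + f(t(-6, E(2)))) = -1523*(908 - 6/(-16 + (-4 - 6 + 5))) = -1523*(908 - 6/(-16 - 5)) = -1523*(908 - 6/(-21)) = -1523*(908 - 6*(-1/21)) = -1523*(908 + 2/7) = -1523*6358/7 = -9683234/7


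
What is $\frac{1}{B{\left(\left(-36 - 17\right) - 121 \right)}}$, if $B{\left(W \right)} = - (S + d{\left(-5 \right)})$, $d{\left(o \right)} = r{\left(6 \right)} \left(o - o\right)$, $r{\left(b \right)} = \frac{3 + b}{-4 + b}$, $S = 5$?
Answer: $- \frac{1}{5} \approx -0.2$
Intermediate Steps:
$r{\left(b \right)} = \frac{3 + b}{-4 + b}$
$d{\left(o \right)} = 0$ ($d{\left(o \right)} = \frac{3 + 6}{-4 + 6} \left(o - o\right) = \frac{1}{2} \cdot 9 \cdot 0 = \frac{9}{2} \cdot 0 = 0$)
$B{\left(W \right)} = -5$ ($B{\left(W \right)} = - (5 + 0) = \left(-1\right) 5 = -5$)
$\frac{1}{B{\left(\left(-36 - 17\right) - 121 \right)}} = \frac{1}{-5} = - \frac{1}{5}$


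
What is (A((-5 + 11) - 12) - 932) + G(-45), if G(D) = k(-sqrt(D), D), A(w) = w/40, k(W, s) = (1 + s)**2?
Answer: 20077/20 ≈ 1003.8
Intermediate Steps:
A(w) = w/40 (A(w) = w*(1/40) = w/40)
G(D) = (1 + D)**2
(A((-5 + 11) - 12) - 932) + G(-45) = (((-5 + 11) - 12)/40 - 932) + (1 - 45)**2 = ((6 - 12)/40 - 932) + (-44)**2 = ((1/40)*(-6) - 932) + 1936 = (-3/20 - 932) + 1936 = -18643/20 + 1936 = 20077/20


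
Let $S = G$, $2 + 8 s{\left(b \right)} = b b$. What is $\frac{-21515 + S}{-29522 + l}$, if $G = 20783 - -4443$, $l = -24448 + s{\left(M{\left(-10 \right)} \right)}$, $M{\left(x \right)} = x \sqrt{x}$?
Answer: $- \frac{4948}{72127} \approx -0.068601$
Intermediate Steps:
$M{\left(x \right)} = x^{\frac{3}{2}}$
$s{\left(b \right)} = - \frac{1}{4} + \frac{b^{2}}{8}$ ($s{\left(b \right)} = - \frac{1}{4} + \frac{b b}{8} = - \frac{1}{4} + \frac{b^{2}}{8}$)
$l = - \frac{98293}{4}$ ($l = -24448 + \left(- \frac{1}{4} + \frac{\left(\left(-10\right)^{\frac{3}{2}}\right)^{2}}{8}\right) = -24448 + \left(- \frac{1}{4} + \frac{\left(- 10 i \sqrt{10}\right)^{2}}{8}\right) = -24448 + \left(- \frac{1}{4} + \frac{1}{8} \left(-1000\right)\right) = -24448 - \frac{501}{4} = - \frac{98293}{4} \approx -24573.0$)
$G = 25226$ ($G = 20783 + 4443 = 25226$)
$S = 25226$
$\frac{-21515 + S}{-29522 + l} = \frac{-21515 + 25226}{-29522 - \frac{98293}{4}} = \frac{3711}{- \frac{216381}{4}} = 3711 \left(- \frac{4}{216381}\right) = - \frac{4948}{72127}$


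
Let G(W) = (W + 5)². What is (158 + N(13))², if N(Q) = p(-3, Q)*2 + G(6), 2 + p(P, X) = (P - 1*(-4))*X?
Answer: 90601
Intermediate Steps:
G(W) = (5 + W)²
p(P, X) = -2 + X*(4 + P) (p(P, X) = -2 + (P - 1*(-4))*X = -2 + (P + 4)*X = -2 + (4 + P)*X = -2 + X*(4 + P))
N(Q) = 117 + 2*Q (N(Q) = (-2 + 4*Q - 3*Q)*2 + (5 + 6)² = (-2 + Q)*2 + 11² = (-4 + 2*Q) + 121 = 117 + 2*Q)
(158 + N(13))² = (158 + (117 + 2*13))² = (158 + (117 + 26))² = (158 + 143)² = 301² = 90601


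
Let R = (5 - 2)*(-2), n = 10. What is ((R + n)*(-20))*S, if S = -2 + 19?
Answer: -1360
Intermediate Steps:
R = -6 (R = 3*(-2) = -6)
S = 17
((R + n)*(-20))*S = ((-6 + 10)*(-20))*17 = (4*(-20))*17 = -80*17 = -1360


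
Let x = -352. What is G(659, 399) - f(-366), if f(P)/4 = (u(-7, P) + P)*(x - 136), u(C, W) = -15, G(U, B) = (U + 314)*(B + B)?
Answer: 32742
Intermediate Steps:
G(U, B) = 2*B*(314 + U) (G(U, B) = (314 + U)*(2*B) = 2*B*(314 + U))
f(P) = 29280 - 1952*P (f(P) = 4*((-15 + P)*(-352 - 136)) = 4*((-15 + P)*(-488)) = 4*(7320 - 488*P) = 29280 - 1952*P)
G(659, 399) - f(-366) = 2*399*(314 + 659) - (29280 - 1952*(-366)) = 2*399*973 - (29280 + 714432) = 776454 - 1*743712 = 776454 - 743712 = 32742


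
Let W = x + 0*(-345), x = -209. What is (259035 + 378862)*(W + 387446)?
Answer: 247017320589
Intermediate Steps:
W = -209 (W = -209 + 0*(-345) = -209 + 0 = -209)
(259035 + 378862)*(W + 387446) = (259035 + 378862)*(-209 + 387446) = 637897*387237 = 247017320589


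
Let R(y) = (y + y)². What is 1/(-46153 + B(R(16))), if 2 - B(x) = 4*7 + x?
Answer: -1/47203 ≈ -2.1185e-5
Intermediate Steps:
R(y) = 4*y² (R(y) = (2*y)² = 4*y²)
B(x) = -26 - x (B(x) = 2 - (4*7 + x) = 2 - (28 + x) = 2 + (-28 - x) = -26 - x)
1/(-46153 + B(R(16))) = 1/(-46153 + (-26 - 4*16²)) = 1/(-46153 + (-26 - 4*256)) = 1/(-46153 + (-26 - 1*1024)) = 1/(-46153 + (-26 - 1024)) = 1/(-46153 - 1050) = 1/(-47203) = -1/47203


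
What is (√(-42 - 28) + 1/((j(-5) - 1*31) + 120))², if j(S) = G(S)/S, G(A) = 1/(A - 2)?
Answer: -679660695/9709456 + 35*I*√70/1558 ≈ -70.0 + 0.18795*I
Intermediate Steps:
G(A) = 1/(-2 + A)
j(S) = 1/(S*(-2 + S)) (j(S) = 1/((-2 + S)*S) = 1/(S*(-2 + S)))
(√(-42 - 28) + 1/((j(-5) - 1*31) + 120))² = (√(-42 - 28) + 1/((1/((-5)*(-2 - 5)) - 1*31) + 120))² = (√(-70) + 1/((-⅕/(-7) - 31) + 120))² = (I*√70 + 1/((-⅕*(-⅐) - 31) + 120))² = (I*√70 + 1/((1/35 - 31) + 120))² = (I*√70 + 1/(-1084/35 + 120))² = (I*√70 + 1/(3116/35))² = (I*√70 + 35/3116)² = (35/3116 + I*√70)²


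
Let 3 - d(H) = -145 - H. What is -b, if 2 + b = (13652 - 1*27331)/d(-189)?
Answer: -13597/41 ≈ -331.63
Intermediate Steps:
d(H) = 148 + H (d(H) = 3 - (-145 - H) = 3 + (145 + H) = 148 + H)
b = 13597/41 (b = -2 + (13652 - 1*27331)/(148 - 189) = -2 + (13652 - 27331)/(-41) = -2 - 13679*(-1/41) = -2 + 13679/41 = 13597/41 ≈ 331.63)
-b = -1*13597/41 = -13597/41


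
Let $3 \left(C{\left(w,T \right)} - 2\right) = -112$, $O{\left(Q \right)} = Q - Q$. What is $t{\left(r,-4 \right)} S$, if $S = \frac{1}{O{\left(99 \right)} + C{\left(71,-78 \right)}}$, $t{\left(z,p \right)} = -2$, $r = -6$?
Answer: $\frac{3}{53} \approx 0.056604$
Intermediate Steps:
$O{\left(Q \right)} = 0$
$C{\left(w,T \right)} = - \frac{106}{3}$ ($C{\left(w,T \right)} = 2 + \frac{1}{3} \left(-112\right) = 2 - \frac{112}{3} = - \frac{106}{3}$)
$S = - \frac{3}{106}$ ($S = \frac{1}{0 - \frac{106}{3}} = \frac{1}{- \frac{106}{3}} = - \frac{3}{106} \approx -0.028302$)
$t{\left(r,-4 \right)} S = \left(-2\right) \left(- \frac{3}{106}\right) = \frac{3}{53}$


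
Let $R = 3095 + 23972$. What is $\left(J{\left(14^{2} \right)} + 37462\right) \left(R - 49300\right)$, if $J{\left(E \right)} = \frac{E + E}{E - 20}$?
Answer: $- \frac{18324727629}{22} \approx -8.3294 \cdot 10^{8}$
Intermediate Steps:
$R = 27067$
$J{\left(E \right)} = \frac{2 E}{-20 + E}$
$\left(J{\left(14^{2} \right)} + 37462\right) \left(R - 49300\right) = \left(\frac{2 \cdot 14^{2}}{-20 + 14^{2}} + 37462\right) \left(27067 - 49300\right) = \left(2 \cdot 196 \frac{1}{-20 + 196} + 37462\right) \left(-22233\right) = \left(2 \cdot 196 \cdot \frac{1}{176} + 37462\right) \left(-22233\right) = \left(\frac{49}{22} + 37462\right) \left(-22233\right) = \frac{824213}{22} \left(-22233\right) = - \frac{18324727629}{22}$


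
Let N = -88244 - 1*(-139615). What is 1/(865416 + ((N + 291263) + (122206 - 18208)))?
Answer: 1/1312048 ≈ 7.6217e-7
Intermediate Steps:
N = 51371 (N = -88244 + 139615 = 51371)
1/(865416 + ((N + 291263) + (122206 - 18208))) = 1/(865416 + ((51371 + 291263) + (122206 - 18208))) = 1/(865416 + (342634 + 103998)) = 1/(865416 + 446632) = 1/1312048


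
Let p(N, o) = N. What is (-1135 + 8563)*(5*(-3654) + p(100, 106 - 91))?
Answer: -134966760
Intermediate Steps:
(-1135 + 8563)*(5*(-3654) + p(100, 106 - 91)) = (-1135 + 8563)*(5*(-3654) + 100) = 7428*(-18270 + 100) = 7428*(-18170) = -134966760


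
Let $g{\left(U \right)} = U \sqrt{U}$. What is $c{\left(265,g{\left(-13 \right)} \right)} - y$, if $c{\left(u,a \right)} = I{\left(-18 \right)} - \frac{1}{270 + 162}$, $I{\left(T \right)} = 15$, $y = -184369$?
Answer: $\frac{79653887}{432} \approx 1.8438 \cdot 10^{5}$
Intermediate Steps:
$g{\left(U \right)} = U^{\frac{3}{2}}$
$c{\left(u,a \right)} = \frac{6479}{432}$ ($c{\left(u,a \right)} = 15 - \frac{1}{270 + 162} = 15 - \frac{1}{432} = \frac{6479}{432}$)
$c{\left(265,g{\left(-13 \right)} \right)} - y = \frac{6479}{432} - -184369 = \frac{6479}{432} + 184369 = \frac{79653887}{432}$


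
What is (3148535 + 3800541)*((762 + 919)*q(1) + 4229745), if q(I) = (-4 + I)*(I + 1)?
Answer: 29322731085084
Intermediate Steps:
q(I) = (1 + I)*(-4 + I) (q(I) = (-4 + I)*(1 + I) = (1 + I)*(-4 + I))
(3148535 + 3800541)*((762 + 919)*q(1) + 4229745) = (3148535 + 3800541)*((762 + 919)*(-4 + 1² - 3*1) + 4229745) = 6949076*(1681*(-4 + 1 - 3) + 4229745) = 6949076*(1681*(-6) + 4229745) = 6949076*(-10086 + 4229745) = 6949076*4219659 = 29322731085084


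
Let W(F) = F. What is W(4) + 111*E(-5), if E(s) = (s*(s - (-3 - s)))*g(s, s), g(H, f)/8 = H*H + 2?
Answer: 839164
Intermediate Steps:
g(H, f) = 16 + 8*H**2 (g(H, f) = 8*(H*H + 2) = 8*(H**2 + 2) = 8*(2 + H**2) = 16 + 8*H**2)
E(s) = s*(3 + 2*s)*(16 + 8*s**2) (E(s) = (s*(s - (-3 - s)))*(16 + 8*s**2) = (s*(s + (3 + s)))*(16 + 8*s**2) = (s*(3 + 2*s))*(16 + 8*s**2) = s*(3 + 2*s)*(16 + 8*s**2))
W(4) + 111*E(-5) = 4 + 111*(8*(-5)*(2 + (-5)**2)*(3 + 2*(-5))) = 4 + 111*(8*(-5)*(2 + 25)*(3 - 10)) = 4 + 111*(8*(-5)*27*(-7)) = 4 + 111*7560 = 4 + 839160 = 839164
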